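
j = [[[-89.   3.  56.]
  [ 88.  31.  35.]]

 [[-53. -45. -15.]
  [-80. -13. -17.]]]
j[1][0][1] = -45.0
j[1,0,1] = -45.0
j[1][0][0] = -53.0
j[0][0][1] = 3.0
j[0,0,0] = -89.0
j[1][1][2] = -17.0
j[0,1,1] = 31.0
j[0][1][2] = 35.0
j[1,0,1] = -45.0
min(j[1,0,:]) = -53.0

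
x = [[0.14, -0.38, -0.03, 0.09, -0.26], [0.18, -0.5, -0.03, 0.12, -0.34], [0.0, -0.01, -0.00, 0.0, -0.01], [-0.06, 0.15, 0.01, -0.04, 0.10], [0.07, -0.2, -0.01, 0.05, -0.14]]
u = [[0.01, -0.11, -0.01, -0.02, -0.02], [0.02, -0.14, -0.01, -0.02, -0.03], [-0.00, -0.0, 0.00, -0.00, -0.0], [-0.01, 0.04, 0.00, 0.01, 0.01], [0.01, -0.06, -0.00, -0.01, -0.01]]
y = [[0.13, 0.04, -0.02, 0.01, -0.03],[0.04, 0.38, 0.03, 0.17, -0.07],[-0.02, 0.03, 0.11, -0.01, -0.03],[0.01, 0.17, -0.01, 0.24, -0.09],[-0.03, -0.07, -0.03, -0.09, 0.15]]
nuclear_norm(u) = 0.22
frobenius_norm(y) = 0.59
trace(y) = 1.01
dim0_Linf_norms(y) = [0.13, 0.38, 0.11, 0.24, 0.15]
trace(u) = -0.13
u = x @ y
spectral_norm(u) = 0.20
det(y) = 0.00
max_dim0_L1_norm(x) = 1.24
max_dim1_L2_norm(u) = 0.15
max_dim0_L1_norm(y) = 0.69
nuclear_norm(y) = 1.01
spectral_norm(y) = 0.53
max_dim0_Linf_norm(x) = 0.5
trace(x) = -0.54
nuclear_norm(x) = 0.89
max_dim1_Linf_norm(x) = 0.5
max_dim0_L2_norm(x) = 0.68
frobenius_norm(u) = 0.20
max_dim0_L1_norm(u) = 0.35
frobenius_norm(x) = 0.87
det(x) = -0.00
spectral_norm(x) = 0.87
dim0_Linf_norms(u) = [0.02, 0.14, 0.01, 0.02, 0.03]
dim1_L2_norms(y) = [0.14, 0.43, 0.12, 0.31, 0.19]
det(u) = 0.00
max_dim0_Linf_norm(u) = 0.14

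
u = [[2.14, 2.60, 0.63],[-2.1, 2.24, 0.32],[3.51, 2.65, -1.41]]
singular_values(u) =[5.56, 3.19, 1.23]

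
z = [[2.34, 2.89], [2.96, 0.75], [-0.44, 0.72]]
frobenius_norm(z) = 4.89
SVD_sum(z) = [[2.88, 2.17], [2.25, 1.69], [0.06, 0.05]] + [[-0.54,0.72], [0.71,-0.94], [-0.5,0.67]]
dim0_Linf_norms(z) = [2.96, 2.89]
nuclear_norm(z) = 6.28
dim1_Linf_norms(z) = [2.89, 2.96, 0.72]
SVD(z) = [[-0.79, 0.53], [-0.62, -0.69], [-0.02, 0.49]] @ diag([4.577204590683297, 1.7067507536332738]) @ [[-0.8,-0.60], [-0.60,0.8]]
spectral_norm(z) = 4.58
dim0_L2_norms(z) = [3.8, 3.07]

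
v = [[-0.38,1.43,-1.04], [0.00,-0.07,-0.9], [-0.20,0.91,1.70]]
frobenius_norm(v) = 2.80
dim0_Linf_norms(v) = [0.38, 1.43, 1.7]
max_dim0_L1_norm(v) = 3.64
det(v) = 0.01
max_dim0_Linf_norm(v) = 1.7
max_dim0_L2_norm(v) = 2.19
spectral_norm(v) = 2.19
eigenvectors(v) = [[0.69+0.00j, 0.97+0.00j, (0.97-0j)], [0.39+0.00j, (0.22+0.02j), (0.22-0.02j)], [-0.61+0.00j, (-0-0.01j), -0.00+0.01j]]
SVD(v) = [[-0.43, -0.88, 0.19], [-0.41, 0.01, -0.91], [0.80, -0.47, -0.37]] @ diag([2.1884939245079873, 1.747681868714364, 0.001558255016727498]) @ [[0.00,0.06,1.00], [0.25,-0.97,0.06], [0.97,0.25,-0.02]]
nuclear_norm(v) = 3.94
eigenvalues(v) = [(1.35+0j), (-0.05+0.05j), (-0.05-0.05j)]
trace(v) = 1.25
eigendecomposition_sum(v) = [[0.22+0.00j, (-1+0j), (-1.91+0j)], [(0.12+0j), (-0.56+0j), (-1.07+0j)], [-0.20+0.00j, 0.89+0.00j, 1.69-0.00j]] + [[-0.30-0.28j, 1.22+1.36j, 0.43+0.54j], [(-0.06-0.07j), 0.25+0.34j, 0.09+0.13j], [(-0+0j), (0.01-0.02j), 0.00-0.01j]] + [[-0.30+0.28j,(1.22-1.36j),(0.43-0.54j)],[-0.06+0.07j,(0.25-0.34j),(0.09-0.13j)],[(-0-0j),(0.01+0.02j),0.01j]]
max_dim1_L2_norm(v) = 1.94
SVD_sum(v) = [[-0.00,  -0.06,  -0.95], [-0.0,  -0.06,  -0.90], [0.00,  0.11,  1.75]] + [[-0.38, 1.49, -0.09], [0.0, -0.01, 0.0], [-0.20, 0.8, -0.05]] + [[0.0, 0.0, -0.00], [-0.00, -0.0, 0.0], [-0.0, -0.00, 0.00]]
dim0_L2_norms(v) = [0.43, 1.7, 2.19]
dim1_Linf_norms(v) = [1.43, 0.9, 1.7]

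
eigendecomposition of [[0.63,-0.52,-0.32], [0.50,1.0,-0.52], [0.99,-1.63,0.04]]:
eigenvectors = [[(0.43+0.31j), 0.43-0.31j, 0.10+0.00j], [(0.25-0.04j), 0.25+0.04j, (-0.64+0j)], [0.81+0.00j, (0.81-0j), (0.76+0j)]]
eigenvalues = [(0.06+0.47j), (0.06-0.47j), (1.54+0j)]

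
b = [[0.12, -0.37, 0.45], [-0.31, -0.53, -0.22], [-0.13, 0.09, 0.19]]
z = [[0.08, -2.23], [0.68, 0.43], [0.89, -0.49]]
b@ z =[[0.16, -0.65],[-0.58, 0.57],[0.22, 0.24]]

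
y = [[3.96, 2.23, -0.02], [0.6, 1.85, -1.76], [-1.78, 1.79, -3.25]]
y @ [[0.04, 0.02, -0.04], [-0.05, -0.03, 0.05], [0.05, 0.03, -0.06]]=[[0.05, 0.01, -0.05], [-0.16, -0.1, 0.17], [-0.32, -0.19, 0.36]]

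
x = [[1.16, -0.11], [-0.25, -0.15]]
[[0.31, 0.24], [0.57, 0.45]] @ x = [[0.3, -0.07], [0.55, -0.13]]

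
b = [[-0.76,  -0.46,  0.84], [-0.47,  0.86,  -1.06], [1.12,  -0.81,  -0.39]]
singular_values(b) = [1.7, 1.61, 0.38]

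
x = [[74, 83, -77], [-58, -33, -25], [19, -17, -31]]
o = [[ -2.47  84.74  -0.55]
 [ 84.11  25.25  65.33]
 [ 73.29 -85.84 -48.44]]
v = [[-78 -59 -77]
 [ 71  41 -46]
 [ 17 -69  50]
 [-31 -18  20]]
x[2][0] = 19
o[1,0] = 84.11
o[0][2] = -0.55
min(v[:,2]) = -77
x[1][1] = -33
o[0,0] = -2.47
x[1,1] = -33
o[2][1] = -85.84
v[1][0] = 71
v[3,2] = 20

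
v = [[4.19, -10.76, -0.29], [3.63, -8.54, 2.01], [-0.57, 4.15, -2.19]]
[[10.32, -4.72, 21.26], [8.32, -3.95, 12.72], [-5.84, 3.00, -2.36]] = v @[[-1.27,0.71,1.16], [-1.46,0.72,-1.47], [0.23,-0.19,-2.01]]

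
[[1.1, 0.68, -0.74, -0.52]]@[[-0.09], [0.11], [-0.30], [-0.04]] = [[0.22]]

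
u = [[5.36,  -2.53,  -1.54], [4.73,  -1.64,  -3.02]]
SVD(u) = [[-0.72, -0.69],  [-0.69, 0.72]] @ diag([8.368727442768716, 1.284290071848946]) @ [[-0.85, 0.35, 0.38], [-0.21, 0.43, -0.88]]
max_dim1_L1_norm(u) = 9.43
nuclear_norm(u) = 9.65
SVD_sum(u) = [[5.17, -2.15, -2.32],[4.93, -2.04, -2.21]] + [[0.19,-0.38,0.78], [-0.2,0.40,-0.81]]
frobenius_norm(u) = 8.47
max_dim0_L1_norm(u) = 10.09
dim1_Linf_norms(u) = [5.36, 4.73]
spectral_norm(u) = 8.37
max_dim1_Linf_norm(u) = 5.36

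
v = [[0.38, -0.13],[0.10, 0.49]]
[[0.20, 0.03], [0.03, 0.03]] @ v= [[0.08, -0.01], [0.01, 0.01]]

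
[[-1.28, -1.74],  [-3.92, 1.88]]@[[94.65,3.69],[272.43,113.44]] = [[-595.18, -202.11], [141.14, 198.80]]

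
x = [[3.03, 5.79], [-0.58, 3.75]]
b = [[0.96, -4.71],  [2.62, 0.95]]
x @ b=[[18.08, -8.77], [9.27, 6.29]]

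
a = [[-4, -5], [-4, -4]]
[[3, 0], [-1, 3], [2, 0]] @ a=[[-12, -15], [-8, -7], [-8, -10]]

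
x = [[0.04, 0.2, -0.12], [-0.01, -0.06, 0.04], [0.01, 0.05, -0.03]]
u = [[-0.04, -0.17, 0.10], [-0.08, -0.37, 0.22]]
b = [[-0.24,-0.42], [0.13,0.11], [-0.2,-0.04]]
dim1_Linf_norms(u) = [0.17, 0.37]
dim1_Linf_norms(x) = [0.2, 0.06, 0.05]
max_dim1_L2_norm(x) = 0.24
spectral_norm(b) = 0.53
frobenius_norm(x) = 0.25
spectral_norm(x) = 0.25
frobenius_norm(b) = 0.55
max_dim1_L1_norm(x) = 0.36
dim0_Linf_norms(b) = [0.24, 0.42]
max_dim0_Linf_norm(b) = 0.42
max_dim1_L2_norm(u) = 0.44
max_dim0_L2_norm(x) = 0.21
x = b @ u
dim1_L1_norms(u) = [0.31, 0.67]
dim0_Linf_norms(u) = [0.08, 0.37, 0.22]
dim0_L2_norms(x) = [0.04, 0.21, 0.13]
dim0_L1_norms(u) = [0.12, 0.54, 0.32]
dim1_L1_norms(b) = [0.66, 0.24, 0.24]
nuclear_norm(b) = 0.68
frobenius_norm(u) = 0.48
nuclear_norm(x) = 0.26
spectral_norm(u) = 0.48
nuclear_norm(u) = 0.48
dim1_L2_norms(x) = [0.24, 0.07, 0.06]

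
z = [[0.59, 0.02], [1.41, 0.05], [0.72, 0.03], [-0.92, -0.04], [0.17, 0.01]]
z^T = [[0.59, 1.41, 0.72, -0.92, 0.17], [0.02, 0.05, 0.03, -0.04, 0.01]]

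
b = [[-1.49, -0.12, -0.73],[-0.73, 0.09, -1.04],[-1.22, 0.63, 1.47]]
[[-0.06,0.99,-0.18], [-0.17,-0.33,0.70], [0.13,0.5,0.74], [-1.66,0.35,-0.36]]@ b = [[-0.41, -0.02, -1.25], [-0.36, 0.43, 1.5], [-1.46, 0.50, 0.47], [2.66, 0.0, 0.32]]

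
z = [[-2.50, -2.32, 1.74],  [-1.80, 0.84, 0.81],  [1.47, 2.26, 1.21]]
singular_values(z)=[4.45, 2.53, 1.33]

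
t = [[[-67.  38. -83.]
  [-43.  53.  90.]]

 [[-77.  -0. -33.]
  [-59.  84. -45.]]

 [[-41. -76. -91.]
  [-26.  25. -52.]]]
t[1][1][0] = -59.0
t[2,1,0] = -26.0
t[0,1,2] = 90.0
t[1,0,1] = -0.0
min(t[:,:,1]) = -76.0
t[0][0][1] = 38.0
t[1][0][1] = -0.0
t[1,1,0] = -59.0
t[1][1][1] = 84.0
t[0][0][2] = -83.0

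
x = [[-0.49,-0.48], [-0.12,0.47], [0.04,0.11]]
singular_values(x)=[0.76, 0.39]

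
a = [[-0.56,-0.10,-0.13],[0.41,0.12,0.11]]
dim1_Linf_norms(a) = [0.56, 0.41]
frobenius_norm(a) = 0.73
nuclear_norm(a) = 0.77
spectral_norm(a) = 0.73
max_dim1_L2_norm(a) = 0.58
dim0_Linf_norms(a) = [0.56, 0.12, 0.13]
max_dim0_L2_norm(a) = 0.69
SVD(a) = [[-0.80, 0.6], [0.60, 0.80]] @ diag([0.7305100487799518, 0.0381453618610787]) @ [[0.95, 0.21, 0.23], [-0.27, 0.93, 0.25]]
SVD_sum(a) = [[-0.55,-0.12,-0.14], [0.42,0.09,0.10]] + [[-0.01, 0.02, 0.01], [-0.01, 0.03, 0.01]]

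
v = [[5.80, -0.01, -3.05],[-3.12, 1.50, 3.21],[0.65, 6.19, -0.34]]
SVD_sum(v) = [[5.39, -0.62, -3.57], [-3.73, 0.43, 2.47], [0.11, -0.01, -0.07]] + [[0.07, 0.65, -0.01], [0.12, 1.11, -0.01], [0.67, 6.19, -0.08]] + [[0.34, -0.03, 0.53],[0.49, -0.04, 0.75],[-0.12, 0.01, -0.19]]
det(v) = -56.34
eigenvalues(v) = [-3.03, 7.52, 2.47]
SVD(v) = [[-0.82, -0.10, -0.56], [0.57, -0.18, -0.8], [-0.02, -0.98, 0.20]] @ diag([7.897658915078721, 6.360385034664378, 1.1215105313348614]) @ [[-0.83, 0.1, 0.55], [-0.11, -0.99, 0.01], [-0.55, 0.05, -0.84]]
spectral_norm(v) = 7.90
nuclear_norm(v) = 15.38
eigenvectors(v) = [[-0.3, 0.71, 0.65],[0.41, -0.58, 0.25],[-0.86, -0.4, 0.71]]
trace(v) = 6.96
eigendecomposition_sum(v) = [[0.4, 0.98, -0.72],[-0.55, -1.34, 0.98],[1.16, 2.85, -2.09]] + [[3.87, -2.68, -2.60], [-3.17, 2.19, 2.12], [-2.17, 1.50, 1.46]] + [[1.52,  1.68,  0.27],[0.59,  0.66,  0.10],[1.66,  1.83,  0.29]]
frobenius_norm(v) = 10.20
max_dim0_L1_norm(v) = 9.57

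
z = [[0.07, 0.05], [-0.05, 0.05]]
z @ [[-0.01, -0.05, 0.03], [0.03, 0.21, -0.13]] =[[0.00, 0.01, -0.00], [0.00, 0.01, -0.01]]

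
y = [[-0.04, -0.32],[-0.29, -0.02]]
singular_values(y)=[0.34, 0.27]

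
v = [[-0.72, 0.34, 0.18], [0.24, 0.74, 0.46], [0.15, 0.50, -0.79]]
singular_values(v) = [0.96, 0.96, 0.74]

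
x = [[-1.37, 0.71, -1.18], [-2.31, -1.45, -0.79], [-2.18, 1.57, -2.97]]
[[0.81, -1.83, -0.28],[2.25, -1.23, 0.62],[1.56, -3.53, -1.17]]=x @ [[-0.47, 0.76, -0.4], [-0.55, -0.55, -0.13], [-0.47, 0.34, 0.62]]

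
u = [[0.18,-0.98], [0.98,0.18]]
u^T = [[0.18,0.98], [-0.98,0.18]]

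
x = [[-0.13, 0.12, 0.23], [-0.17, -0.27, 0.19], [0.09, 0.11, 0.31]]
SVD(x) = [[0.58, -0.2, -0.79],[0.51, 0.85, 0.16],[0.64, -0.49, 0.59]] @ diag([0.4399194877550648, 0.349200809399479, 0.15142535787664604]) @ [[-0.24, 0.01, 0.97], [-0.46, -0.88, -0.11], [0.85, -0.48, 0.21]]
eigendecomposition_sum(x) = [[(-0.07+0.13j), 0.04+0.08j, 0.03-0.08j], [-0.09-0.22j, -0.14-0.02j, (0.07+0.11j)], [0.03+0.03j, (0.02-0j), -0.02-0.01j]] + [[(-0.07-0.13j),(0.04-0.08j),0.03+0.08j], [-0.09+0.22j,-0.14+0.02j,0.07-0.11j], [0.03-0.03j,(0.02+0j),(-0.02+0.01j)]] + [[(0.02+0j), 0.03+0.00j, 0.17-0.00j], [0.01+0.00j, (0.01+0j), 0.06-0.00j], [0.04+0.00j, (0.07+0j), (0.34-0j)]]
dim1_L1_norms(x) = [0.48, 0.63, 0.51]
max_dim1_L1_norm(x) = 0.63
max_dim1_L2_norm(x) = 0.37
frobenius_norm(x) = 0.58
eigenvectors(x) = [[0.33+0.41j, 0.33-0.41j, (0.44+0j)], [-0.84+0.00j, (-0.84-0j), (0.15+0j)], [0.12-0.05j, (0.12+0.05j), 0.89+0.00j]]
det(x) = 0.02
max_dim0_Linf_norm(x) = 0.31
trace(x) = -0.09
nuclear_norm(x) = 0.94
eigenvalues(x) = [(-0.23+0.09j), (-0.23-0.09j), (0.37+0j)]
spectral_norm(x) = 0.44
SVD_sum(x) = [[-0.06,0.0,0.25], [-0.05,0.0,0.22], [-0.07,0.0,0.27]] + [[0.03, 0.06, 0.01], [-0.14, -0.26, -0.03], [0.08, 0.15, 0.02]] + [[-0.10, 0.06, -0.03], [0.02, -0.01, 0.01], [0.08, -0.04, 0.02]]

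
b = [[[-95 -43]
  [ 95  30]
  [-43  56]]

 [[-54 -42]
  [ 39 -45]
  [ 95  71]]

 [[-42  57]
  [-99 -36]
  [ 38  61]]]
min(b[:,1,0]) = -99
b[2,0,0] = -42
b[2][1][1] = -36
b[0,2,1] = 56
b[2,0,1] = 57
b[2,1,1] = -36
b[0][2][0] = -43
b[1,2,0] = 95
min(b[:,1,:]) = -99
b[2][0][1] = 57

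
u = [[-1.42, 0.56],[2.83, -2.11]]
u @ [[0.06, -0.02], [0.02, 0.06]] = [[-0.07, 0.06], [0.13, -0.18]]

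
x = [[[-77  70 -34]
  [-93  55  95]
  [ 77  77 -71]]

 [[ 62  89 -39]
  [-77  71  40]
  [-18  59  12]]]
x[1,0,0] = 62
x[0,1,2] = 95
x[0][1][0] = -93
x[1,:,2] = [-39, 40, 12]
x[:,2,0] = [77, -18]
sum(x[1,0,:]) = 112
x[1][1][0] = -77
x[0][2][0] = 77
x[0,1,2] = 95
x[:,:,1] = [[70, 55, 77], [89, 71, 59]]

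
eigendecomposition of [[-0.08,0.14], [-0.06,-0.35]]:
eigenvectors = [[0.97, -0.51], [-0.25, 0.86]]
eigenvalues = [-0.12, -0.31]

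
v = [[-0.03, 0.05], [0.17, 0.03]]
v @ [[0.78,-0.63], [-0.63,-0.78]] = [[-0.05, -0.02], [0.11, -0.13]]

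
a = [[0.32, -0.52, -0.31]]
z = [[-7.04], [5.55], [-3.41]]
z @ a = [[-2.25, 3.66, 2.18], [1.78, -2.89, -1.72], [-1.09, 1.77, 1.06]]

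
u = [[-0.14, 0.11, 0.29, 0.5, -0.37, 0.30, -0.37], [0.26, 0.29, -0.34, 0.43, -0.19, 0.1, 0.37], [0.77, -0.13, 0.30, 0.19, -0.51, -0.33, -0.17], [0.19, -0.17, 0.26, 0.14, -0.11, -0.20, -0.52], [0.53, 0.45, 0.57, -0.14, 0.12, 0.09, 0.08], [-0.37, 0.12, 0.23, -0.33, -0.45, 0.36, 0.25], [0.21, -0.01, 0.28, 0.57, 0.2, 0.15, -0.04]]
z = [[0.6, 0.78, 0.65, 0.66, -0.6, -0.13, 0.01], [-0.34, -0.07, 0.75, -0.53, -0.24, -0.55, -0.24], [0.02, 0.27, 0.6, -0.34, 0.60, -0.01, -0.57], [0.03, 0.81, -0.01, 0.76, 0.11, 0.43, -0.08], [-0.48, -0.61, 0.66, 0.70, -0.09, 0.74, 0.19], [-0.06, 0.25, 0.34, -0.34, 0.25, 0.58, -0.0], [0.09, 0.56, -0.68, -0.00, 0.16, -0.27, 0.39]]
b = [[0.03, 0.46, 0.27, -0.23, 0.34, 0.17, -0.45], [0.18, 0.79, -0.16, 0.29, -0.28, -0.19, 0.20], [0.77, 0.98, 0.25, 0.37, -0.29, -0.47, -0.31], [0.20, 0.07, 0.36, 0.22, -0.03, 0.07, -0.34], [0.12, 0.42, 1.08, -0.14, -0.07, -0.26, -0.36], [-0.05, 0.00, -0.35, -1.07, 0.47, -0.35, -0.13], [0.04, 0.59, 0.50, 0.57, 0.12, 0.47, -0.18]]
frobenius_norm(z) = 3.18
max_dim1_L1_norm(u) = 2.4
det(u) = 0.00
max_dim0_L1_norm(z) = 3.69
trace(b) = 0.69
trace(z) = 2.77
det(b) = -0.00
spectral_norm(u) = 1.37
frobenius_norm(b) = 2.92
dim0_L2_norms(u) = [1.09, 0.6, 0.9, 0.97, 0.84, 0.64, 0.8]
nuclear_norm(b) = 6.02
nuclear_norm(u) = 5.16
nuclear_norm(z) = 7.38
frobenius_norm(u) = 2.25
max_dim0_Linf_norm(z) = 0.81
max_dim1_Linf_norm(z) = 0.81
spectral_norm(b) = 2.09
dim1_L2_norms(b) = [0.83, 0.96, 1.47, 0.59, 1.26, 1.28, 1.09]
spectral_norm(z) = 1.76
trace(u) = 1.03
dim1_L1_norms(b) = [1.95, 2.09, 3.44, 1.29, 2.45, 2.42, 2.47]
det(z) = -0.34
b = u @ z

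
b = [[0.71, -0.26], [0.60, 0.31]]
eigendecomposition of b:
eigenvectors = [[0.28+0.47j, 0.28-0.47j], [0.84+0.00j, 0.84-0.00j]]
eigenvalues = [(0.51+0.34j), (0.51-0.34j)]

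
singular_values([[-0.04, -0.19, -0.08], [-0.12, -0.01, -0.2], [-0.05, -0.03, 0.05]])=[0.27, 0.17, 0.07]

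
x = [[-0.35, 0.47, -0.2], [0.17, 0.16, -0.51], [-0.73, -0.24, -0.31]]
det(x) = 0.245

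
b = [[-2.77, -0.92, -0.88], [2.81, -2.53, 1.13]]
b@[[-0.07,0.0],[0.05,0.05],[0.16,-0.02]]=[[0.01, -0.03],[-0.14, -0.15]]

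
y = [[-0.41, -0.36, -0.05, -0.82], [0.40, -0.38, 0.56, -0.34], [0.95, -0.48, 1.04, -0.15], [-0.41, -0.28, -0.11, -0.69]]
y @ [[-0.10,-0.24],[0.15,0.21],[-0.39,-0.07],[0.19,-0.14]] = [[-0.15, 0.14], [-0.38, -0.17], [-0.6, -0.38], [-0.09, 0.14]]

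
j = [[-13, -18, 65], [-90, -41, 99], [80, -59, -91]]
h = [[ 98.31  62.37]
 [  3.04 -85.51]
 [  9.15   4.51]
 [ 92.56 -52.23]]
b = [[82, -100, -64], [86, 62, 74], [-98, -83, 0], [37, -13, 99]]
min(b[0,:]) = -100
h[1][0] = 3.04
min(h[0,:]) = 62.37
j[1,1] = -41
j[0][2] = 65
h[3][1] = -52.23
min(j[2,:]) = -91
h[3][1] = -52.23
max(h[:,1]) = 62.37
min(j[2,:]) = -91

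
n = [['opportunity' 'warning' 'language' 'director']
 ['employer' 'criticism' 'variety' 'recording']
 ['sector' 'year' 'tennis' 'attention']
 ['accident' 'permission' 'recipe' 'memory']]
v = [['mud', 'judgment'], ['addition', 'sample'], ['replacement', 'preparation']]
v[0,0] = 'mud'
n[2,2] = 'tennis'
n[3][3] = 'memory'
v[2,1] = 'preparation'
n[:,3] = ['director', 'recording', 'attention', 'memory']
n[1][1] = 'criticism'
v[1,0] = 'addition'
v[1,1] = 'sample'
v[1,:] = ['addition', 'sample']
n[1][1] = 'criticism'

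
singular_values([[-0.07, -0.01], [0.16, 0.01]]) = [0.18, 0.01]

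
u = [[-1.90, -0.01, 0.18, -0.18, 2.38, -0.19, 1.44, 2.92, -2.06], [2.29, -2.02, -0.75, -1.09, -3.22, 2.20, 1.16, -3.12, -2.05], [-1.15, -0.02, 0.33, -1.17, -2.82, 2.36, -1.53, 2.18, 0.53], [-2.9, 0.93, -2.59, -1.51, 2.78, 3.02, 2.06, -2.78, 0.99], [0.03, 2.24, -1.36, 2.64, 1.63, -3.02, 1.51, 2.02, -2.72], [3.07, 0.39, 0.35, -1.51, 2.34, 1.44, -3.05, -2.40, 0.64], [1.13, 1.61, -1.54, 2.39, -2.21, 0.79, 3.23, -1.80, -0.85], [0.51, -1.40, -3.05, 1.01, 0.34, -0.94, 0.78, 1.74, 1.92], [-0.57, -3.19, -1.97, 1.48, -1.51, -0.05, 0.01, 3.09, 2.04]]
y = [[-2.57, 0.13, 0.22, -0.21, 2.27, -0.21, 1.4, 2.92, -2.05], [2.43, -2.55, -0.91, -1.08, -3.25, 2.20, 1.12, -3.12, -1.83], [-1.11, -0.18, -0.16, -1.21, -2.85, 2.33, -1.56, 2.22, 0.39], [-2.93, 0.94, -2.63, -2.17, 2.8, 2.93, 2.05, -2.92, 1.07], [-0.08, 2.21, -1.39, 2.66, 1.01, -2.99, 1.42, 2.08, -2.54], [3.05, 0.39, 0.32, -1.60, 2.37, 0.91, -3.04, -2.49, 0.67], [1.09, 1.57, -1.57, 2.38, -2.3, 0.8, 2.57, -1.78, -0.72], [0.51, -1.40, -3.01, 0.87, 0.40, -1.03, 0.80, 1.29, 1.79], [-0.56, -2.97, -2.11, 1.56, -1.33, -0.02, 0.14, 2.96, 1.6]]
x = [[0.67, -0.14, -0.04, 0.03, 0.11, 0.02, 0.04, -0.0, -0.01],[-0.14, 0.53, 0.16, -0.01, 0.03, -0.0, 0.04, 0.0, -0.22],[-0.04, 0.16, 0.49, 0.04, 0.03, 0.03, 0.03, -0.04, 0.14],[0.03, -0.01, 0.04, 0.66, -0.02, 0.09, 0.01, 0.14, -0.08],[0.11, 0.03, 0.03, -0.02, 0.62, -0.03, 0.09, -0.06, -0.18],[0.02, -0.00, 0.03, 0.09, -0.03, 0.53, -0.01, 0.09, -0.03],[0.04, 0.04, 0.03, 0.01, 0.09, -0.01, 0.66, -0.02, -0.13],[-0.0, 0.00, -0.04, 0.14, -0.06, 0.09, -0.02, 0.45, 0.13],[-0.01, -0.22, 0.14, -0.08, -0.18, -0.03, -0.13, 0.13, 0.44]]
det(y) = 145825.82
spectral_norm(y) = 9.31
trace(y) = -0.07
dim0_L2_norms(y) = [5.78, 5.07, 5.08, 5.09, 6.75, 5.51, 5.33, 7.47, 4.69]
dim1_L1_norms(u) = [11.26, 17.9, 12.09, 19.56, 17.17, 15.19, 15.55, 11.69, 13.91]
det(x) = 0.00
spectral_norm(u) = 9.27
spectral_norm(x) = 0.95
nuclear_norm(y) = 44.37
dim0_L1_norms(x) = [1.06, 1.13, 1.0, 1.08, 1.17, 0.83, 1.03, 0.93, 1.36]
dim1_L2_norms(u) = [4.92, 6.45, 4.87, 6.93, 6.27, 5.92, 5.64, 4.57, 5.71]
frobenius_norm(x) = 1.85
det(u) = 210339.21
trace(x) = 5.05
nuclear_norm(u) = 44.93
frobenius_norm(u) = 17.24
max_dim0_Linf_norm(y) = 3.25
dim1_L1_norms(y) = [11.98, 18.49, 12.01, 20.44, 16.38, 14.84, 14.78, 11.1, 13.25]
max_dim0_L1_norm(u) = 22.05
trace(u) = 4.98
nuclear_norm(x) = 5.05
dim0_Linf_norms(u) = [3.07, 3.19, 3.05, 2.64, 3.22, 3.02, 3.23, 3.12, 2.72]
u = y + x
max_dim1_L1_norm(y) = 20.44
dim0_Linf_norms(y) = [3.05, 2.97, 3.01, 2.66, 3.25, 2.99, 3.04, 3.12, 2.54]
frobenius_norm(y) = 17.12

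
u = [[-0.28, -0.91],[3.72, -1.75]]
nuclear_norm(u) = 5.06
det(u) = 3.88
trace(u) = -2.03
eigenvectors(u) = [[0.18+0.41j,(0.18-0.41j)], [0.90+0.00j,0.90-0.00j]]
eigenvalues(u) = [(-1.01+1.69j), (-1.01-1.69j)]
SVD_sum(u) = [[0.13, -0.06], [3.71, -1.78]] + [[-0.41, -0.85], [0.01, 0.03]]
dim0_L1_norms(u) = [4.0, 2.66]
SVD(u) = [[0.03,1.00], [1.00,-0.03]] @ diag([4.11337481387914, 0.9420974687073246]) @ [[0.9, -0.43], [-0.43, -0.9]]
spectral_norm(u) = 4.11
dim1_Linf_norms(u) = [0.91, 3.72]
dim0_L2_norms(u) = [3.73, 1.97]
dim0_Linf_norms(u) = [3.72, 1.75]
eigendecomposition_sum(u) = [[-0.14+1.06j, -0.45-0.27j], [(1.86+1.12j), -0.87+0.62j]] + [[(-0.14-1.06j), (-0.45+0.27j)], [1.86-1.12j, (-0.87-0.62j)]]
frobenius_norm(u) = 4.22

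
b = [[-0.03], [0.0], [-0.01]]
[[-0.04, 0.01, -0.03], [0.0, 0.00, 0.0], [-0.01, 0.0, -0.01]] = b@[[1.45, -0.31, 0.86]]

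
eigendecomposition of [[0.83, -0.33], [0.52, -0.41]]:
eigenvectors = [[0.90, 0.29],  [0.43, 0.96]]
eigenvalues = [0.67, -0.25]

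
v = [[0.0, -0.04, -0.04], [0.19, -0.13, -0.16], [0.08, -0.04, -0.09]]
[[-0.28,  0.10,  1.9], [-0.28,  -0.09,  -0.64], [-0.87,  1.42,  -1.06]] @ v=[[0.17,-0.08,-0.18], [-0.07,0.05,0.08], [0.18,-0.11,-0.1]]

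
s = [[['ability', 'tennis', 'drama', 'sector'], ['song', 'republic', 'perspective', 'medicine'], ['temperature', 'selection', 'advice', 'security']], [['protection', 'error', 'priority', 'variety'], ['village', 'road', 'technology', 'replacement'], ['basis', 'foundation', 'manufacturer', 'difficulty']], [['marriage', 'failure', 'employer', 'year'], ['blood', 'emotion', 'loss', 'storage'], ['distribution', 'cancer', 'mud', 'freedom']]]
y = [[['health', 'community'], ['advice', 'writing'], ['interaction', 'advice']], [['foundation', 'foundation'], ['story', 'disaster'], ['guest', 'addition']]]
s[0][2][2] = 'advice'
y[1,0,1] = 'foundation'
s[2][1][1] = 'emotion'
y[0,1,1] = 'writing'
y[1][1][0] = 'story'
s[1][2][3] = 'difficulty'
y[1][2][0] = 'guest'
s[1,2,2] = 'manufacturer'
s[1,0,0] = 'protection'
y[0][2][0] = 'interaction'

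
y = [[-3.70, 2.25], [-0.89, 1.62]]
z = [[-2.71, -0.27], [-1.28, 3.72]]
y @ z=[[7.15, 9.37], [0.34, 6.27]]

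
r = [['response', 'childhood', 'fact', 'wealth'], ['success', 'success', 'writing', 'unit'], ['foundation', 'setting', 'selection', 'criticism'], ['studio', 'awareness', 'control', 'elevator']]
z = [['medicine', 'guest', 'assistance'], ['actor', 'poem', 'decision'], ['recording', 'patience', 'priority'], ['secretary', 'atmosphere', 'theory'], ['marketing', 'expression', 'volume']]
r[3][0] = 'studio'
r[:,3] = ['wealth', 'unit', 'criticism', 'elevator']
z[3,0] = 'secretary'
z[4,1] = 'expression'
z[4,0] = 'marketing'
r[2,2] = 'selection'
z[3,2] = 'theory'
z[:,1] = ['guest', 'poem', 'patience', 'atmosphere', 'expression']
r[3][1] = 'awareness'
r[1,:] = ['success', 'success', 'writing', 'unit']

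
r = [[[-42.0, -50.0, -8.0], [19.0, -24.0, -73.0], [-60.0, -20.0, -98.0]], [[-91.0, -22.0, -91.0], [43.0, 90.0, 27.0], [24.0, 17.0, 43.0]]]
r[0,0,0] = -42.0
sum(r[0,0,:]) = -100.0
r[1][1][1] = 90.0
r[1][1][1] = 90.0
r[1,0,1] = -22.0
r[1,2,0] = 24.0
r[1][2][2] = 43.0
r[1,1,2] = 27.0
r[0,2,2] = -98.0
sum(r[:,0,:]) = -304.0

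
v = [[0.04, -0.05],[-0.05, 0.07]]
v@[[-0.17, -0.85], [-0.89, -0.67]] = [[0.04, -0.00], [-0.05, -0.0]]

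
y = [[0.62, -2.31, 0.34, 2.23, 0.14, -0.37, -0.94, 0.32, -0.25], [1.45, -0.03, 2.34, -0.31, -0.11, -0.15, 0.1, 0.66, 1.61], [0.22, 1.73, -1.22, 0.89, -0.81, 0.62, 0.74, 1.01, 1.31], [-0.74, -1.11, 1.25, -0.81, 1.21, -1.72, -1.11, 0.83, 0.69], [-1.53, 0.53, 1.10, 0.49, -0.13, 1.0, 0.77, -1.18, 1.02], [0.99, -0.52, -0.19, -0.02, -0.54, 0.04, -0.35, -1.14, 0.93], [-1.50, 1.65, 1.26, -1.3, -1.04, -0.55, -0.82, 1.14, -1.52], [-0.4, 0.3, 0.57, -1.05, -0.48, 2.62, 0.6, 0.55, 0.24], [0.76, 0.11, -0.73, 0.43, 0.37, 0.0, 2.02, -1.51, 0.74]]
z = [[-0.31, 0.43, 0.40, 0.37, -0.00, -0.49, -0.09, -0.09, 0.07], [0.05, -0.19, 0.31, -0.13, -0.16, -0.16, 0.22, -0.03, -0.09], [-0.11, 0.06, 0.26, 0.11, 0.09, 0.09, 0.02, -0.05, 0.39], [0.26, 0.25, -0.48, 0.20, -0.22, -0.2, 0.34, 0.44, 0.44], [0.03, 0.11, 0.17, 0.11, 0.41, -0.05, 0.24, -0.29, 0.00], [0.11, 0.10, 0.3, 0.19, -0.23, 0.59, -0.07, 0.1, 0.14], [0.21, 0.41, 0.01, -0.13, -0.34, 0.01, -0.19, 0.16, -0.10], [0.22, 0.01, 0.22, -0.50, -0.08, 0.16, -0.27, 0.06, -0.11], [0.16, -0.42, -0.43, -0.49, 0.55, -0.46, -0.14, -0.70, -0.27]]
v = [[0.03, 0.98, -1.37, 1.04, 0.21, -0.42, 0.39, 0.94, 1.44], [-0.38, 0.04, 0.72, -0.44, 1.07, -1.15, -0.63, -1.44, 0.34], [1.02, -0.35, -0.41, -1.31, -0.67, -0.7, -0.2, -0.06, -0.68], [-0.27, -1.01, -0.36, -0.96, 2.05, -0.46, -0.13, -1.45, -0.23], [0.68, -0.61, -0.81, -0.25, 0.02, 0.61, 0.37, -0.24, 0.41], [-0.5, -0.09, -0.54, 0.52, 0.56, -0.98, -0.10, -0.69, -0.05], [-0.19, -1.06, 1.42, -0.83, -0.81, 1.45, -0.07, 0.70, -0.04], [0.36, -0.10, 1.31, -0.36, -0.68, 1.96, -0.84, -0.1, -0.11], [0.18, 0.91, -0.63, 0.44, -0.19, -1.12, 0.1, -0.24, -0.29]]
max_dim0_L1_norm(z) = 2.58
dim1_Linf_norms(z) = [0.49, 0.31, 0.39, 0.48, 0.41, 0.59, 0.41, 0.5, 0.7]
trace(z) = 0.56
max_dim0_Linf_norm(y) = 2.62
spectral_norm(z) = 1.56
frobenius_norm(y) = 9.33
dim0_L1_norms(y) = [8.21, 8.29, 9.0, 7.53, 4.83, 7.07, 7.45, 8.34, 8.31]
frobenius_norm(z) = 2.43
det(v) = 2.86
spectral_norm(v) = 4.52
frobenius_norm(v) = 6.95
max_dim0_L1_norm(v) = 8.85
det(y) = -1428.49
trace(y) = -1.06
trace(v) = -2.72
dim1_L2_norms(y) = [3.47, 3.28, 3.11, 3.29, 2.85, 1.97, 3.73, 3.08, 2.89]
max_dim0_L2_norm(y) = 3.6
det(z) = -0.00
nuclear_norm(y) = 24.80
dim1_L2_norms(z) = [0.92, 0.51, 0.52, 1.0, 0.61, 0.76, 0.65, 0.68, 1.31]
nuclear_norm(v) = 16.31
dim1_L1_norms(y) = [7.52, 6.76, 8.55, 9.47, 7.75, 4.72, 10.78, 6.81, 6.67]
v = y @ z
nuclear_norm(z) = 6.08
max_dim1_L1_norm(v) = 6.92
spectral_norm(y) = 4.93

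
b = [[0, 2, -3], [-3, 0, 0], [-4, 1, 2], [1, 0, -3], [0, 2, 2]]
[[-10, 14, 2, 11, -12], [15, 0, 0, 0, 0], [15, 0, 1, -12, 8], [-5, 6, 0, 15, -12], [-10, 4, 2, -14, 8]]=b @ [[-5, 0, 0, 0, 0], [-5, 4, 1, -2, 0], [0, -2, 0, -5, 4]]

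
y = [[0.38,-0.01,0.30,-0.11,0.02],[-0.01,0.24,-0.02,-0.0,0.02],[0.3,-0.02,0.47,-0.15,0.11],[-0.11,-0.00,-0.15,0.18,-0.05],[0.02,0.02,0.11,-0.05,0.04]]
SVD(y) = [[-0.6,-0.02,0.73,-0.22,0.24],[0.03,0.99,0.1,0.04,-0.09],[-0.73,0.01,-0.34,0.50,-0.33],[0.29,-0.08,0.46,0.83,0.12],[-0.14,0.12,-0.37,0.13,0.90]] @ diag([0.8009850951544775, 0.24245216427888266, 0.15812323299464562, 0.11191422996418504, 0.003474722392190939]) @ [[-0.6, 0.03, -0.73, 0.29, -0.14],[-0.02, 0.99, 0.01, -0.08, 0.12],[0.73, 0.10, -0.34, 0.46, -0.37],[-0.22, 0.04, 0.50, 0.83, 0.13],[-0.24, 0.09, 0.33, -0.12, -0.90]]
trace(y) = 1.31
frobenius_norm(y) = 0.86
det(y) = -0.00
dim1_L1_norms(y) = [0.82, 0.29, 1.05, 0.49, 0.24]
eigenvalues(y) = [0.8, -0.0, 0.11, 0.16, 0.24]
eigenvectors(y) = [[-0.6, 0.24, -0.22, -0.73, -0.02], [0.03, -0.09, 0.04, -0.10, 0.99], [-0.73, -0.33, 0.5, 0.34, 0.01], [0.29, 0.12, 0.83, -0.46, -0.08], [-0.14, 0.90, 0.13, 0.37, 0.12]]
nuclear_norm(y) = 1.32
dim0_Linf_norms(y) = [0.38, 0.24, 0.47, 0.18, 0.11]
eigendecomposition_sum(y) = [[0.29, -0.02, 0.35, -0.14, 0.07], [-0.02, 0.0, -0.02, 0.01, -0.0], [0.35, -0.02, 0.42, -0.17, 0.08], [-0.14, 0.01, -0.17, 0.07, -0.03], [0.07, -0.0, 0.08, -0.03, 0.02]] + [[-0.00,0.00,0.00,-0.0,-0.00],  [0.00,-0.0,-0.0,0.00,0.00],  [0.00,-0.00,-0.00,0.0,0.00],  [-0.0,0.00,0.00,-0.0,-0.00],  [-0.00,0.00,0.0,-0.00,-0.00]] + [[0.01, -0.00, -0.01, -0.02, -0.00], [-0.0, 0.00, 0.00, 0.0, 0.0], [-0.01, 0.0, 0.03, 0.05, 0.01], [-0.02, 0.00, 0.05, 0.08, 0.01], [-0.00, 0.00, 0.01, 0.01, 0.0]] + [[0.08,0.01,-0.04,0.05,-0.04], [0.01,0.0,-0.01,0.01,-0.01], [-0.04,-0.01,0.02,-0.02,0.02], [0.05,0.01,-0.02,0.03,-0.03], [-0.04,-0.01,0.02,-0.03,0.02]] + [[0.00, -0.0, -0.0, 0.00, -0.00], [-0.00, 0.24, 0.00, -0.02, 0.03], [-0.0, 0.0, 0.00, -0.00, 0.00], [0.0, -0.02, -0.0, 0.00, -0.0], [-0.0, 0.03, 0.00, -0.0, 0.00]]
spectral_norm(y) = 0.80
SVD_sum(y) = [[0.29, -0.02, 0.35, -0.14, 0.07],[-0.02, 0.0, -0.02, 0.01, -0.0],[0.35, -0.02, 0.42, -0.17, 0.08],[-0.14, 0.01, -0.17, 0.07, -0.03],[0.07, -0.0, 0.08, -0.03, 0.02]] + [[0.00, -0.0, -0.0, 0.0, -0.0], [-0.00, 0.24, 0.00, -0.02, 0.03], [-0.0, 0.0, 0.0, -0.00, 0.0], [0.00, -0.02, -0.00, 0.0, -0.00], [-0.00, 0.03, 0.00, -0.0, 0.00]] + [[0.08, 0.01, -0.04, 0.05, -0.04], [0.01, 0.0, -0.01, 0.01, -0.01], [-0.04, -0.01, 0.02, -0.02, 0.02], [0.05, 0.01, -0.02, 0.03, -0.03], [-0.04, -0.01, 0.02, -0.03, 0.02]] + [[0.01, -0.0, -0.01, -0.02, -0.00], [-0.00, 0.00, 0.00, 0.0, 0.00], [-0.01, 0.00, 0.03, 0.05, 0.01], [-0.02, 0.00, 0.05, 0.08, 0.01], [-0.00, 0.0, 0.01, 0.01, 0.0]] + [[-0.00, 0.0, 0.0, -0.00, -0.0], [0.0, -0.0, -0.00, 0.00, 0.00], [0.0, -0.0, -0.0, 0.00, 0.00], [-0.0, 0.00, 0.00, -0.0, -0.0], [-0.0, 0.0, 0.0, -0.0, -0.0]]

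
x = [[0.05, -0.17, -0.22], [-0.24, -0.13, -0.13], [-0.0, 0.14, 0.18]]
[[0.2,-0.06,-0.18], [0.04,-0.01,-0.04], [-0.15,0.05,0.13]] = x @ [[0.37, -0.11, -0.33],[-0.86, 0.26, 0.77],[-0.15, 0.05, 0.14]]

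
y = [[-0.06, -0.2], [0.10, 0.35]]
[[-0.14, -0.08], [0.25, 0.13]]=y @ [[0.27, 0.67], [0.64, 0.18]]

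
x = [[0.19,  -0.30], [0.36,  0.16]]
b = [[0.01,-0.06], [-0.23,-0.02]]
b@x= [[-0.02, -0.01],[-0.05, 0.07]]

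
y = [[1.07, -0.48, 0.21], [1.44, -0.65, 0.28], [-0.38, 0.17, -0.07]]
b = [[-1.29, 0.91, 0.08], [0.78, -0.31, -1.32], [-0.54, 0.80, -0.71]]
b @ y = [[-0.10, 0.04, -0.02], [0.89, -0.40, 0.17], [0.84, -0.38, 0.16]]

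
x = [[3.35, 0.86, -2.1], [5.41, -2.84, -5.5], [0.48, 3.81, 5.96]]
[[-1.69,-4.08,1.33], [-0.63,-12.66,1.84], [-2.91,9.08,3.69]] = x @ [[-0.52, -0.84, 0.93],[-0.4, 0.94, -0.29],[-0.19, 0.99, 0.73]]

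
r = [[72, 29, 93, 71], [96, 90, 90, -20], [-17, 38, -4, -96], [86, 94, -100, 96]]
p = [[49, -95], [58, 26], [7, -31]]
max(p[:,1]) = 26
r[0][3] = 71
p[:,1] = [-95, 26, -31]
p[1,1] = 26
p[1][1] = 26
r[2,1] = 38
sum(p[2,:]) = -24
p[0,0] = 49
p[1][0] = 58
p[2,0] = 7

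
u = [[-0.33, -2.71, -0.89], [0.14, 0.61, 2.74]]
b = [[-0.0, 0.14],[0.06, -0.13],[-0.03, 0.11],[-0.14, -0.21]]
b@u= [[0.02, 0.09, 0.38],  [-0.04, -0.24, -0.41],  [0.03, 0.15, 0.33],  [0.02, 0.25, -0.45]]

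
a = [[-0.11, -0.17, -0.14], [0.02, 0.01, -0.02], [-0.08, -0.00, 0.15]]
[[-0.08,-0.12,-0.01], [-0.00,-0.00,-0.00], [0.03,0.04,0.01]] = a @ [[1.0,1.46,0.16], [-0.76,-1.11,-0.12], [0.73,1.07,0.12]]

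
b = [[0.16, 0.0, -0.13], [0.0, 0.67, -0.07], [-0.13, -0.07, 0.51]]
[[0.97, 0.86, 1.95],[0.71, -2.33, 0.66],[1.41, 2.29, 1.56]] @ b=[[-0.1, 0.44, 0.81], [0.03, -1.61, 0.41], [0.02, 1.43, 0.45]]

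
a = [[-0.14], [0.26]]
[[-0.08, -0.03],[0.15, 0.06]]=a@ [[0.57, 0.22]]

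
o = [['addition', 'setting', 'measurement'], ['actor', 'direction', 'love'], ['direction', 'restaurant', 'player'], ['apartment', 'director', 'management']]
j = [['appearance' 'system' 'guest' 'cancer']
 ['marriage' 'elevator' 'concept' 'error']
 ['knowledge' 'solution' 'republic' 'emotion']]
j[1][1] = 'elevator'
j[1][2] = 'concept'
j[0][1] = 'system'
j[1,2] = 'concept'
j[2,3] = 'emotion'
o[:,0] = ['addition', 'actor', 'direction', 'apartment']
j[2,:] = ['knowledge', 'solution', 'republic', 'emotion']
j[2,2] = 'republic'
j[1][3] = 'error'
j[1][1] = 'elevator'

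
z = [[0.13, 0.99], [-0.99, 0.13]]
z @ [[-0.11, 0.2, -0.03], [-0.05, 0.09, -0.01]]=[[-0.06, 0.12, -0.01], [0.1, -0.19, 0.03]]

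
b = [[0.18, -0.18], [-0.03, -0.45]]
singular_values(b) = [0.49, 0.18]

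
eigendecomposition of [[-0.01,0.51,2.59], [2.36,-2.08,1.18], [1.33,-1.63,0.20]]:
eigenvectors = [[-0.55+0.00j, 0.73+0.00j, (0.73-0j)], [0.64+0.00j, (0.65-0.06j), 0.65+0.06j], [(0.53+0j), (0.05+0.18j), 0.05-0.18j]]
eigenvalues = [(-3.12+0j), (0.62+0.59j), (0.62-0.59j)]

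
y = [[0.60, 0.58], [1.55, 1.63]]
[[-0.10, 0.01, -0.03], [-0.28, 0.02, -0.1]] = y@[[-0.02, 0.00, -0.01], [-0.15, 0.01, -0.05]]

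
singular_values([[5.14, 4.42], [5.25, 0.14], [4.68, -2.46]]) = [8.86, 4.79]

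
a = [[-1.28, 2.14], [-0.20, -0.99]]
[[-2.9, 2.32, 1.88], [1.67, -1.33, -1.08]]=a@ [[-0.41, 0.33, 0.27], [-1.60, 1.28, 1.04]]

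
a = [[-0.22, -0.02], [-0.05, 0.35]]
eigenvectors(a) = [[-1.0, 0.03], [-0.09, -1.00]]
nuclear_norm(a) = 0.57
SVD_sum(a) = [[-0.00, 0.02],[-0.06, 0.35]] + [[-0.22, -0.04], [0.01, 0.0]]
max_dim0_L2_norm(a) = 0.35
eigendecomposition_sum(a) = [[-0.22, -0.01], [-0.02, -0.00]] + [[0.00, -0.01], [-0.03, 0.35]]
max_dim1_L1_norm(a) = 0.4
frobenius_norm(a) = 0.42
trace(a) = 0.13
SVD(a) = [[0.05, 1.00],[1.00, -0.05]] @ diag([0.3538494006278562, 0.22043275998659292]) @ [[-0.17, 0.98], [-0.98, -0.17]]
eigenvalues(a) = [-0.22, 0.35]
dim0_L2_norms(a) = [0.23, 0.35]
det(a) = -0.08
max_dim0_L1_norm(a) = 0.37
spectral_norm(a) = 0.35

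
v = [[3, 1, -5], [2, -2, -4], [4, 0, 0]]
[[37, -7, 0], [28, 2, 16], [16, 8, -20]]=v@[[4, 2, -5], [0, -3, -5], [-5, 2, -4]]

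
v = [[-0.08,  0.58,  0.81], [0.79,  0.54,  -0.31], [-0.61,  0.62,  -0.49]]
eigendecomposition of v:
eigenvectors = [[(0.04+0.59j), (0.04-0.59j), (0.54+0j)], [0.07-0.38j, 0.07+0.38j, 0.83+0.00j], [(-0.7+0j), -0.70-0.00j, 0.13+0.00j]]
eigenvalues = [(-0.52+0.86j), (-0.52-0.86j), (1+0j)]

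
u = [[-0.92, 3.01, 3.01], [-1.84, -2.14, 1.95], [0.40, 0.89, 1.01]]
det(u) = 9.174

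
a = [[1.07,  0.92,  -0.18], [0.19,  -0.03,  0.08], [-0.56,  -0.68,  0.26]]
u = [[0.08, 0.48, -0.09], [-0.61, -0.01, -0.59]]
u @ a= [[0.23, 0.12, 0.0], [-0.32, -0.16, -0.04]]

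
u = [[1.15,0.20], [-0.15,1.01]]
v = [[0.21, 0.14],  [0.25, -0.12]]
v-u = [[-0.94, -0.06],[0.40, -1.13]]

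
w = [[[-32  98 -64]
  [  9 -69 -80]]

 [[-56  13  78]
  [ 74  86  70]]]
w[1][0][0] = -56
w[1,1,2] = 70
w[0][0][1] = 98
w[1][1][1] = 86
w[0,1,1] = -69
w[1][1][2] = 70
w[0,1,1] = -69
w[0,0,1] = 98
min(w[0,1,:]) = -80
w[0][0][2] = -64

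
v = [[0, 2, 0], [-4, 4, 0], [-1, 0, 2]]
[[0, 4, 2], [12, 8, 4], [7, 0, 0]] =v @ [[-3, 0, 0], [0, 2, 1], [2, 0, 0]]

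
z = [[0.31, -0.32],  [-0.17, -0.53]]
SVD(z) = [[0.53, 0.85], [0.85, -0.53]] @ diag([0.6193708091876867, 0.35310027007379957]) @ [[0.04, -1.0],  [1.0, 0.04]]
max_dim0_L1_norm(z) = 0.85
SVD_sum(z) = [[0.01, -0.33], [0.02, -0.52]] + [[0.3, 0.01], [-0.19, -0.01]]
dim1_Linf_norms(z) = [0.32, 0.53]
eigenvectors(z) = [[0.98, 0.33],  [-0.19, 0.94]]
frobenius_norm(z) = 0.71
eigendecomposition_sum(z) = [[0.35, -0.12], [-0.07, 0.02]] + [[-0.04, -0.20], [-0.1, -0.55]]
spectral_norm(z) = 0.62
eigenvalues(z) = [0.37, -0.59]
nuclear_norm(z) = 0.97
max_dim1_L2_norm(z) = 0.56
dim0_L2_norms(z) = [0.35, 0.62]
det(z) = -0.22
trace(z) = -0.22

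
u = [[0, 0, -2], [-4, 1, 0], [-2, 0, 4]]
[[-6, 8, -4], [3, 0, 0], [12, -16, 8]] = u @ [[0, 0, 0], [3, 0, 0], [3, -4, 2]]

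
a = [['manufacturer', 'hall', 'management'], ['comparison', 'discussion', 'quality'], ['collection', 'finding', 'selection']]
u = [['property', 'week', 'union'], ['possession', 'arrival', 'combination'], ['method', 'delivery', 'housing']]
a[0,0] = 'manufacturer'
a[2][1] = 'finding'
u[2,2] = 'housing'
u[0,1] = 'week'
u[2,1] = 'delivery'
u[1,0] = 'possession'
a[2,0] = 'collection'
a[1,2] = 'quality'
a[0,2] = 'management'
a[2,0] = 'collection'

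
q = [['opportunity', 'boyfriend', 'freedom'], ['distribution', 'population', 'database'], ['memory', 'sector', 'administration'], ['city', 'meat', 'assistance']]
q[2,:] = ['memory', 'sector', 'administration']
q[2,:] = ['memory', 'sector', 'administration']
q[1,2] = 'database'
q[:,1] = ['boyfriend', 'population', 'sector', 'meat']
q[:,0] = ['opportunity', 'distribution', 'memory', 'city']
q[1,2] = 'database'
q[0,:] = ['opportunity', 'boyfriend', 'freedom']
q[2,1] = 'sector'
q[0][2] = 'freedom'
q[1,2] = 'database'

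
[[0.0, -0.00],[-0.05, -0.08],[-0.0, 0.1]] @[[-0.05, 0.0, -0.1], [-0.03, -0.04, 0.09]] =[[0.0, 0.0, 0.0],[0.0, 0.0, -0.00],[-0.0, -0.0, 0.01]]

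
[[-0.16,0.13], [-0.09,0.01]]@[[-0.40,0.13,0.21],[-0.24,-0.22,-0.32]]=[[0.03, -0.05, -0.08], [0.03, -0.01, -0.02]]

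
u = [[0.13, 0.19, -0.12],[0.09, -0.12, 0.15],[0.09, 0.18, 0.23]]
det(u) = -0.01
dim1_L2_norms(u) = [0.26, 0.21, 0.31]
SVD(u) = [[0.33,  -0.77,  -0.55], [0.17,  0.62,  -0.77], [0.93,  0.17,  0.33]] @ diag([0.32210276794001313, 0.29468738244463377, 0.12332539687068597]) @ [[0.44, 0.65, 0.62],  [-0.10, -0.65, 0.76],  [-0.89, 0.39, 0.22]]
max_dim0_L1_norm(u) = 0.5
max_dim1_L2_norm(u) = 0.31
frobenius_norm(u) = 0.45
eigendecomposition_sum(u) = [[(0.07+0.23j), 0.04+0.18j, (-0.04+0.11j)],  [(0.03-0.11j), 0.03-0.08j, (0.04-0.03j)],  [0.05-0.38j, 0.07-0.28j, (0.12-0.13j)]] + [[0.07-0.23j, (0.04-0.18j), -0.04-0.11j], [0.03+0.11j, (0.03+0.08j), 0.04+0.03j], [(0.05+0.38j), (0.07+0.28j), (0.12+0.13j)]] + [[-0.02+0.00j, (0.12+0j), -0.04+0.00j], [0.03-0.00j, -0.18-0.00j, (0.07-0j)], [(-0.01+0j), 0.05+0.00j, -0.02+0.00j]]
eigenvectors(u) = [[(0.47-0.22j), (0.47+0.22j), 0.52+0.00j], [-0.23-0.04j, -0.23+0.04j, -0.82+0.00j], [-0.82+0.00j, -0.82-0.00j, 0.22+0.00j]]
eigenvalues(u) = [(0.23+0.03j), (0.23-0.03j), (-0.22+0j)]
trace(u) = 0.24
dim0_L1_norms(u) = [0.31, 0.49, 0.5]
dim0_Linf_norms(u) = [0.13, 0.19, 0.23]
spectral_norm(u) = 0.32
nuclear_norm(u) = 0.74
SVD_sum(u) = [[0.05, 0.07, 0.07], [0.02, 0.03, 0.03], [0.13, 0.2, 0.18]] + [[0.02, 0.15, -0.17], [-0.02, -0.12, 0.14], [-0.0, -0.03, 0.04]] + [[0.06, -0.03, -0.01], [0.08, -0.04, -0.02], [-0.04, 0.02, 0.01]]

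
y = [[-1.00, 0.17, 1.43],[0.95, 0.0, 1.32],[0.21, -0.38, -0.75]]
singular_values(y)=[2.11, 1.38, 0.29]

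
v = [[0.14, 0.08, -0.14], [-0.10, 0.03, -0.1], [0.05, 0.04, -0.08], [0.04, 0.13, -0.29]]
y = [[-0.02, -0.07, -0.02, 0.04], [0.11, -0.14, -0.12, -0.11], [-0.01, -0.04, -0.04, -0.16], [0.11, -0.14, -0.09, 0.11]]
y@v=[[0.0,0.00,-0.00], [0.02,-0.01,0.04], [-0.01,-0.02,0.06], [0.03,0.02,-0.03]]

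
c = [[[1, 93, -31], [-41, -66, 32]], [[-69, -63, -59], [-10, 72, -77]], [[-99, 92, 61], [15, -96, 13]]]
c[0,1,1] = -66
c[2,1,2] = 13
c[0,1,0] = -41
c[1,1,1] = 72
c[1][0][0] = -69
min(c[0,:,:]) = -66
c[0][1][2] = 32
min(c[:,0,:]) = -99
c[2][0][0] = -99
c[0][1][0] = -41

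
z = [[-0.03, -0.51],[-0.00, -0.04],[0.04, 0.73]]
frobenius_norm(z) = 0.89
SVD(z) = [[-0.57, 0.51], [-0.04, -0.8], [0.82, 0.31]] @ diag([0.8928001786511479, 0.0028001786511479285]) @ [[0.06, 1.00], [-1.0, 0.06]]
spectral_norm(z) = 0.89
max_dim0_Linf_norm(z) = 0.73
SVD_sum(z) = [[-0.03, -0.51], [-0.00, -0.04], [0.04, 0.73]] + [[-0.00, 0.0], [0.00, -0.0], [-0.0, 0.0]]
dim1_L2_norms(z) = [0.51, 0.04, 0.73]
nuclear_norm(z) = 0.90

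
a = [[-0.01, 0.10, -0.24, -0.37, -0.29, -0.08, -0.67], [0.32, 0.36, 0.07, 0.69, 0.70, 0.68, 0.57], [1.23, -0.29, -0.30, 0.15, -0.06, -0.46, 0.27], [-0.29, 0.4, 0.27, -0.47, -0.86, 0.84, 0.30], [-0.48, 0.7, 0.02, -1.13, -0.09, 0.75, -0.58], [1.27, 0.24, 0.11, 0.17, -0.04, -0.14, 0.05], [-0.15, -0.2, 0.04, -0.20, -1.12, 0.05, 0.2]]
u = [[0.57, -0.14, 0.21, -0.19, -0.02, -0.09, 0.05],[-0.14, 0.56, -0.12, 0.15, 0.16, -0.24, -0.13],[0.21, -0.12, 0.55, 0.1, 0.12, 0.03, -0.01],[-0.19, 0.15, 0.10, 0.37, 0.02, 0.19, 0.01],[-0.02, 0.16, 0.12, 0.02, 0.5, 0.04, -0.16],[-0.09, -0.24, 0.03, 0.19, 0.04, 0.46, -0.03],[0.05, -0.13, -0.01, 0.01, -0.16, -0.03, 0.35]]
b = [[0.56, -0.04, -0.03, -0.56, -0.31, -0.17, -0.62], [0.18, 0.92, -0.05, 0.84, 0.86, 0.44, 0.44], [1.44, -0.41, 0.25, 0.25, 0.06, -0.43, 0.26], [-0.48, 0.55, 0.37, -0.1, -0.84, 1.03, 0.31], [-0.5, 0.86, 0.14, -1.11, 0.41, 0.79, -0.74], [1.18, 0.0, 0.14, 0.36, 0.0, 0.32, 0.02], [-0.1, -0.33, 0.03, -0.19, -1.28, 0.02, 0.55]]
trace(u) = 3.36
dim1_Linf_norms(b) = [0.62, 0.92, 1.44, 1.03, 1.11, 1.18, 1.28]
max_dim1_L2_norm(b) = 1.89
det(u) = 0.00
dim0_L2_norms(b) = [2.07, 1.47, 0.49, 1.58, 1.83, 1.48, 1.26]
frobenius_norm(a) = 3.58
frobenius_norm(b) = 4.04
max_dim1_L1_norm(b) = 4.55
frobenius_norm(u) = 1.53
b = a + u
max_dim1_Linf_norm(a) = 1.27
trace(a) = -0.45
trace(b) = 2.91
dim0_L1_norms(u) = [1.27, 1.5, 1.14, 1.03, 1.02, 1.08, 0.74]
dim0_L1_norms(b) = [4.44, 3.11, 1.01, 3.41, 3.76, 3.2, 2.94]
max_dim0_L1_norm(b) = 4.44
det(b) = -0.31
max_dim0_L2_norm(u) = 0.69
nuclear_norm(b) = 8.77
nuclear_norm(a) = 7.58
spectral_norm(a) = 2.47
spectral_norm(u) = 0.96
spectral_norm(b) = 2.53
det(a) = 0.00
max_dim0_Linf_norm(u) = 0.57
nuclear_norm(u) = 3.36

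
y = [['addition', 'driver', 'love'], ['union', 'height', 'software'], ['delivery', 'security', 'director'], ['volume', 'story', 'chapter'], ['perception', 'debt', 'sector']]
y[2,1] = 'security'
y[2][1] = 'security'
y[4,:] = ['perception', 'debt', 'sector']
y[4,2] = 'sector'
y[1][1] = 'height'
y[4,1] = 'debt'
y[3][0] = 'volume'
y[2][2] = 'director'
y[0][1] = 'driver'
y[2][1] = 'security'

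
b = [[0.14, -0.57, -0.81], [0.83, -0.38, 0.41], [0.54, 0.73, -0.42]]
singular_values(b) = [1.0, 1.0, 1.0]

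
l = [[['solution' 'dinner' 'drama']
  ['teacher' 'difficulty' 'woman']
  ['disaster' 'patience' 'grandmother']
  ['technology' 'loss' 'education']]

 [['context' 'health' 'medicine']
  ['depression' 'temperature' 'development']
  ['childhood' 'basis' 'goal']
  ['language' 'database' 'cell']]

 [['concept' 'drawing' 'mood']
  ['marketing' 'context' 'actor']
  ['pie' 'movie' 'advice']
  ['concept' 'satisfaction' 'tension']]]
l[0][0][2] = 'drama'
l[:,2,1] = ['patience', 'basis', 'movie']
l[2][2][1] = 'movie'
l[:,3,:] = [['technology', 'loss', 'education'], ['language', 'database', 'cell'], ['concept', 'satisfaction', 'tension']]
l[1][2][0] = 'childhood'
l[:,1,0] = ['teacher', 'depression', 'marketing']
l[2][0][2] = 'mood'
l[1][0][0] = 'context'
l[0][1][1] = 'difficulty'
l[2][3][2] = 'tension'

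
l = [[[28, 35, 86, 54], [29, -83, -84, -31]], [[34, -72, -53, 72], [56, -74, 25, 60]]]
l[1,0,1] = -72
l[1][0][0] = 34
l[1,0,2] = -53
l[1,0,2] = -53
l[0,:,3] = [54, -31]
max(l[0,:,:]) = 86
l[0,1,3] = -31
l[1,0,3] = 72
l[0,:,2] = [86, -84]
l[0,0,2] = 86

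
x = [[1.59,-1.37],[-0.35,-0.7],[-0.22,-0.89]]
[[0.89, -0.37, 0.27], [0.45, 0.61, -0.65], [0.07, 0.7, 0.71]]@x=[[1.49, -1.20], [0.64, -0.47], [-0.29, -1.22]]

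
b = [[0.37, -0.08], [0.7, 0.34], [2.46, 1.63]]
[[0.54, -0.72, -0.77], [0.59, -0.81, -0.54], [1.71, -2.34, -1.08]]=b @ [[1.27, -1.70, -1.67], [-0.87, 1.13, 1.86]]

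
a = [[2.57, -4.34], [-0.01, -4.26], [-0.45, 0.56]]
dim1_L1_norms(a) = [6.91, 4.27, 1.01]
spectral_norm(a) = 6.41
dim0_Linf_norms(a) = [2.57, 4.34]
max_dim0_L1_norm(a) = 9.16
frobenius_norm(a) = 6.64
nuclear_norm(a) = 8.15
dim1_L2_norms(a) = [5.04, 4.26, 0.72]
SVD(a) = [[-0.77, 0.62], [-0.63, -0.77], [0.11, -0.14]] @ diag([6.408266001480494, 1.7431083885602692]) @ [[-0.31, 0.95], [0.95, 0.31]]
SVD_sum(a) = [[1.55, -4.68], [1.27, -3.83], [-0.21, 0.64]] + [[1.02,0.34], [-1.28,-0.43], [-0.24,-0.08]]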